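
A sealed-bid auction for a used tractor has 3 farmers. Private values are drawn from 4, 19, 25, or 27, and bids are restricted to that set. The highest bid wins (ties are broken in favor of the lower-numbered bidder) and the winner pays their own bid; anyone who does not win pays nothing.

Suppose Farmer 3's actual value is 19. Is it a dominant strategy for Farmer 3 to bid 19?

Yes

Check each profile of the others' bids and compare truth against every alternative bid.
Others bid (4, 4): truth gives 0, best alternative gives 0.
Others bid (4, 19): truth gives 0, best alternative gives 0.
Others bid (4, 25): truth gives 0, best alternative gives 0.
Others bid (4, 27): truth gives 0, best alternative gives 0.
Others bid (19, 4): truth gives 0, best alternative gives 0.
Others bid (19, 19): truth gives 0, best alternative gives 0.
(Remaining 10 profiles checked similarly; truth is weakly best in each.)
In every case the truthful bid is at least as good as any alternative, so it is a dominant strategy.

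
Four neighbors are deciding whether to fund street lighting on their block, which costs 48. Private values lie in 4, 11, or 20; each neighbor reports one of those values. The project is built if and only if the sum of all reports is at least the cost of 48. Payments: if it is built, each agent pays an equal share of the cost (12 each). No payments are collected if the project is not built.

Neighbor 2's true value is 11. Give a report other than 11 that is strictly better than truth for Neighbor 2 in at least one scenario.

4

Suppose Neighbor 1 reports 11, Neighbor 3 reports 11 and Neighbor 4 reports 20.
Report 11: project built, pays 12, utility 11 - 12 = -1.
Report 4: project not built, utility 0.
So reporting 4 beats truth here (0 > -1).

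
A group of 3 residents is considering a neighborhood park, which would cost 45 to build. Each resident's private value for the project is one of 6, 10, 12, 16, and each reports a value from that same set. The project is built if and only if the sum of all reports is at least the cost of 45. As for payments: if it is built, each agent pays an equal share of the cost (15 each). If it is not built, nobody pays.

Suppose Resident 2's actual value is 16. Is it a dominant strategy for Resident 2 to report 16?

Check each profile of the others' reports and compare truth against every alternative report.
Others report (16, 16): truth gives 1, best alternative gives 0.
Others report (6, 6): truth gives 0, best alternative gives 0.
Others report (6, 10): truth gives 0, best alternative gives 0.
Others report (6, 12): truth gives 0, best alternative gives 0.
Others report (6, 16): truth gives 0, best alternative gives 0.
Others report (10, 6): truth gives 0, best alternative gives 0.
(Remaining 10 profiles checked similarly; truth is weakly best in each.)
In every case the truthful report is at least as good as any alternative, so it is a dominant strategy.

Yes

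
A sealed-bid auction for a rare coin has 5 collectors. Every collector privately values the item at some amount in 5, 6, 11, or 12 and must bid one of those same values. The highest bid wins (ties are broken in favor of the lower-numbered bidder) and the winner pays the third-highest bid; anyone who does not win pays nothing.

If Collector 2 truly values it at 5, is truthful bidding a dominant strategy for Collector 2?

Check each profile of the others' bids and compare truth against every alternative bid.
Others bid (5, 5, 6, 6): truth gives 0, best alternative gives -1.
Others bid (5, 6, 5, 6): truth gives 0, best alternative gives -1.
Others bid (5, 6, 6, 5): truth gives 0, best alternative gives -1.
Others bid (5, 6, 6, 6): truth gives 0, best alternative gives -1.
Others bid (5, 5, 5, 5): truth gives 0, best alternative gives 0.
Others bid (5, 5, 5, 6): truth gives 0, best alternative gives 0.
(Remaining 250 profiles checked similarly; truth is weakly best in each.)
In every case the truthful bid is at least as good as any alternative, so it is a dominant strategy.

Yes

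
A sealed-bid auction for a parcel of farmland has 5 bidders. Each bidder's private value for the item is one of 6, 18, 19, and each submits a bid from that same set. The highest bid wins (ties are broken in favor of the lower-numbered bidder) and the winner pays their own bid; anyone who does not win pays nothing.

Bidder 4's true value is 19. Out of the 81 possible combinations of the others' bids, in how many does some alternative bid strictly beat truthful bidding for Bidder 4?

Others bid (6, 6, 6, 6): truth gives 0; bid 18 gives 1 > 0. Violating.
Others bid (6, 6, 6, 18): truth gives 0; bid 18 gives 1 > 0. Violating.
Others bid (6, 6, 6, 19): truth gives 0; no alternative beats it.
Others bid (6, 6, 18, 6): truth gives 0; no alternative beats it.
(Checking all 81 profiles: 2 have a profitable deviation, 79 do not.)

2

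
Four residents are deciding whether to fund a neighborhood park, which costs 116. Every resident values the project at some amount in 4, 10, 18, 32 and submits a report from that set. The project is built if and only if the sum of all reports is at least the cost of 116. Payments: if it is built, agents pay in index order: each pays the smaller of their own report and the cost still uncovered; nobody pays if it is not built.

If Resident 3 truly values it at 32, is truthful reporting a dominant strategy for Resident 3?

Yes

Check each profile of the others' reports and compare truth against every alternative report.
Others report (4, 4, 4): truth gives 0, best alternative gives 0.
Others report (4, 4, 10): truth gives 0, best alternative gives 0.
Others report (4, 4, 18): truth gives 0, best alternative gives 0.
Others report (4, 4, 32): truth gives 0, best alternative gives 0.
Others report (4, 10, 4): truth gives 0, best alternative gives 0.
Others report (4, 10, 10): truth gives 0, best alternative gives 0.
(Remaining 58 profiles checked similarly; truth is weakly best in each.)
In every case the truthful report is at least as good as any alternative, so it is a dominant strategy.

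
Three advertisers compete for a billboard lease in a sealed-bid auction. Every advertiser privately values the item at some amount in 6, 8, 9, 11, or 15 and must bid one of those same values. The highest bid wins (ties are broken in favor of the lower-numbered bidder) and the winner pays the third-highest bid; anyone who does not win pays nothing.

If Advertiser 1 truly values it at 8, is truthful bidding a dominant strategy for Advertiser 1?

Consider the case where Advertiser 2 bids 6 and Advertiser 3 bids 9.
Truthful bid 8: loses, pays 0, utility 0.
Bid 9 instead: wins, pays 6, utility 8 - 6 = 2.
Since 2 > 0, bidding 9 is strictly better here, so truthful bidding is not dominant.

No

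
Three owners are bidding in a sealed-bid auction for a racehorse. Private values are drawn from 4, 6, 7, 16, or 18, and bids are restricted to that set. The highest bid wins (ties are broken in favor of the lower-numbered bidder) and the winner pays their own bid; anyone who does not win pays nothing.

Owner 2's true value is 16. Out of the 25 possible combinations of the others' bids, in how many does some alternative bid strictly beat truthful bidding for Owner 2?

6

Others bid (4, 4): truth gives 0; bid 6 gives 10 > 0. Violating.
Others bid (4, 6): truth gives 0; bid 6 gives 10 > 0. Violating.
Others bid (4, 7): truth gives 0; bid 7 gives 9 > 0. Violating.
Others bid (6, 4): truth gives 0; bid 7 gives 9 > 0. Violating.
Others bid (4, 16): truth gives 0; no alternative beats it.
Others bid (4, 18): truth gives 0; no alternative beats it.
(Checking all 25 profiles: 6 have a profitable deviation, 19 do not.)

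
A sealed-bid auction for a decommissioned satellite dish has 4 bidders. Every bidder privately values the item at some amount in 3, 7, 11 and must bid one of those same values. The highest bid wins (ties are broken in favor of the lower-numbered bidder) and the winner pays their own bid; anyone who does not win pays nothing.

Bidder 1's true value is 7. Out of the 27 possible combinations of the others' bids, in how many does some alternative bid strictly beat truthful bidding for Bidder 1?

1

Others bid (3, 3, 3): truth gives 0; bid 3 gives 4 > 0. Violating.
Others bid (3, 3, 7): truth gives 0; no alternative beats it.
Others bid (3, 3, 11): truth gives 0; no alternative beats it.
(Checking all 27 profiles: 1 has a profitable deviation, 26 do not.)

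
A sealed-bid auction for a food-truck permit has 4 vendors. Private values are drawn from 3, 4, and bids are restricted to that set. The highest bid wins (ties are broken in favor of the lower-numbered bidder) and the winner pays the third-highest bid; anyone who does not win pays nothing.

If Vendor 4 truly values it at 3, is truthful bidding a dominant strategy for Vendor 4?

Check each profile of the others' bids and compare truth against every alternative bid.
Others bid (3, 3, 3): truth gives 0, best alternative gives 0.
Others bid (3, 3, 4): truth gives 0, best alternative gives 0.
Others bid (3, 4, 3): truth gives 0, best alternative gives 0.
Others bid (3, 4, 4): truth gives 0, best alternative gives 0.
Others bid (4, 3, 3): truth gives 0, best alternative gives 0.
Others bid (4, 3, 4): truth gives 0, best alternative gives 0.
(Remaining 2 profiles checked similarly; truth is weakly best in each.)
In every case the truthful bid is at least as good as any alternative, so it is a dominant strategy.

Yes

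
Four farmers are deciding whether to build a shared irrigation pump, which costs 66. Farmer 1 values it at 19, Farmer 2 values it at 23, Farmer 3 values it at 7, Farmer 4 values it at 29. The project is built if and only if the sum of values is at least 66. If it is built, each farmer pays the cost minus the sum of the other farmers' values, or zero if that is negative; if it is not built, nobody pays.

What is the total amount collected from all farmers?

35

Total value 78 ≥ cost 66, so it is built.
Farmer 1: others sum to 59; max(0, 66 - 59) = 7.
Farmer 2: others sum to 55; max(0, 66 - 55) = 11.
Farmer 3: others sum to 71; max(0, 66 - 71) = 0.
Farmer 4: others sum to 49; max(0, 66 - 49) = 17.
Total collected = 7 + 11 + 0 + 17 = 35.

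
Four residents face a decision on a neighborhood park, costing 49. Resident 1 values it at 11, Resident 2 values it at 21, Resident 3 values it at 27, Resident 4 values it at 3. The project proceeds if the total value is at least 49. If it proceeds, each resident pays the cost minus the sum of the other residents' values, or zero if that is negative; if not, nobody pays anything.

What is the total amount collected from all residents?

Total value 62 ≥ cost 49, so it is built.
Resident 1: others sum to 51; max(0, 49 - 51) = 0.
Resident 2: others sum to 41; max(0, 49 - 41) = 8.
Resident 3: others sum to 35; max(0, 49 - 35) = 14.
Resident 4: others sum to 59; max(0, 49 - 59) = 0.
Total collected = 0 + 8 + 14 + 0 = 22.

22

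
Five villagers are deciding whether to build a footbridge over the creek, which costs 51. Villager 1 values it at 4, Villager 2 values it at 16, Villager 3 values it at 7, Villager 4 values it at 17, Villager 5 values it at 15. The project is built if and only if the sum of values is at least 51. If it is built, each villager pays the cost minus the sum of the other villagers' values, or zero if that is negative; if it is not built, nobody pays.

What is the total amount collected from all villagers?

24

Total value 59 ≥ cost 51, so it is built.
Villager 1: others sum to 55; max(0, 51 - 55) = 0.
Villager 2: others sum to 43; max(0, 51 - 43) = 8.
Villager 3: others sum to 52; max(0, 51 - 52) = 0.
Villager 4: others sum to 42; max(0, 51 - 42) = 9.
Villager 5: others sum to 44; max(0, 51 - 44) = 7.
Total collected = 0 + 8 + 0 + 9 + 7 = 24.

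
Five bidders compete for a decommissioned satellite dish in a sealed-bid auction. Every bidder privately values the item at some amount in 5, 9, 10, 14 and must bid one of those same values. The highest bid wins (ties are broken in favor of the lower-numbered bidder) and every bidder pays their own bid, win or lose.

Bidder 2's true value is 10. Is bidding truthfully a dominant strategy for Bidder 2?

Consider the case where Bidder 1 bids 5, Bidder 3 bids 5, Bidder 4 bids 5 and Bidder 5 bids 5.
Truthful bid 10: wins, pays 10, utility 10 - 10 = 0.
Bid 9 instead: wins, pays 9, utility 10 - 9 = 1.
Since 1 > 0, bidding 9 is strictly better here, so truthful bidding is not dominant.

No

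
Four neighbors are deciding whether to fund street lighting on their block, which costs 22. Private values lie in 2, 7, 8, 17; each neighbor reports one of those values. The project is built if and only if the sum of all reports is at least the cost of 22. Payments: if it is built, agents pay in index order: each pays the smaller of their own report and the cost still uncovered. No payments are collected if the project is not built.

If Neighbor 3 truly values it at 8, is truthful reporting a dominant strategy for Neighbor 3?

Consider the case where Neighbor 1 reports 2, Neighbor 2 reports 2 and Neighbor 4 reports 17.
Truthful report 8: project built, pays 8, utility 8 - 8 = 0.
Report 2 instead: project built, pays 2, utility 8 - 2 = 6.
Since 6 > 0, reporting 2 is strictly better here, so truthful reporting is not dominant.

No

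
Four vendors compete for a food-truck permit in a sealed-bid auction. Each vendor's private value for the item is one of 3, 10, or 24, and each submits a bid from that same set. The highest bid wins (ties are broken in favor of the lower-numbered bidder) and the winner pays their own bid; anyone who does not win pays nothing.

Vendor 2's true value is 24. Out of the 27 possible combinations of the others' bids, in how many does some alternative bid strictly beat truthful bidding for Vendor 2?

4

Others bid (3, 3, 3): truth gives 0; bid 10 gives 14 > 0. Violating.
Others bid (3, 3, 10): truth gives 0; bid 10 gives 14 > 0. Violating.
Others bid (3, 10, 3): truth gives 0; bid 10 gives 14 > 0. Violating.
Others bid (3, 10, 10): truth gives 0; bid 10 gives 14 > 0. Violating.
Others bid (3, 3, 24): truth gives 0; no alternative beats it.
Others bid (3, 10, 24): truth gives 0; no alternative beats it.
(Checking all 27 profiles: 4 have a profitable deviation, 23 do not.)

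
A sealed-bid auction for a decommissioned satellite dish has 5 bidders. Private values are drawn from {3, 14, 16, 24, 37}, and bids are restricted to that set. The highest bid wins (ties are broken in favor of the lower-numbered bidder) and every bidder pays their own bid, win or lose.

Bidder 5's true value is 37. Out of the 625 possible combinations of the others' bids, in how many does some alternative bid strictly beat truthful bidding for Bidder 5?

Others bid (3, 3, 3, 3): truth gives 0; bid 14 gives 23 > 0. Violating.
Others bid (3, 3, 3, 14): truth gives 0; bid 16 gives 21 > 0. Violating.
Others bid (3, 3, 3, 16): truth gives 0; bid 24 gives 13 > 0. Violating.
Others bid (3, 3, 3, 37): truth gives -37; bid 3 gives -3 > -37. Violating.
Others bid (3, 3, 3, 24): truth gives 0; no alternative beats it.
Others bid (3, 3, 14, 24): truth gives 0; no alternative beats it.
(Checking all 625 profiles: 450 have a profitable deviation, 175 do not.)

450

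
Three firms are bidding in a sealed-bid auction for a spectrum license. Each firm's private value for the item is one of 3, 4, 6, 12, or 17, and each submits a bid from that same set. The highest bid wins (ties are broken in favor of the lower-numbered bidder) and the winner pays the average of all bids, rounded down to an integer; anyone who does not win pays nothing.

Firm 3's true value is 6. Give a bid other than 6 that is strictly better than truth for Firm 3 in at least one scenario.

4

Suppose Firm 1 bids 3 and Firm 2 bids 3.
Bid 6: wins, pays 4, utility 6 - 4 = 2.
Bid 4: wins, pays 3, utility 6 - 3 = 3.
So bidding 4 beats truth here (3 > 2).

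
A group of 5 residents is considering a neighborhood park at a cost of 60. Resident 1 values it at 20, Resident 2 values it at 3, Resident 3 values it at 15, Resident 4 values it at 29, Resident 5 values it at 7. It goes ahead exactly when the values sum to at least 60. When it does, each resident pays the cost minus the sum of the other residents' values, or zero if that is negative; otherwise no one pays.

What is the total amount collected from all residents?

22

Total value 74 ≥ cost 60, so it is built.
Resident 1: others sum to 54; max(0, 60 - 54) = 6.
Resident 2: others sum to 71; max(0, 60 - 71) = 0.
Resident 3: others sum to 59; max(0, 60 - 59) = 1.
Resident 4: others sum to 45; max(0, 60 - 45) = 15.
Resident 5: others sum to 67; max(0, 60 - 67) = 0.
Total collected = 6 + 0 + 1 + 15 + 0 = 22.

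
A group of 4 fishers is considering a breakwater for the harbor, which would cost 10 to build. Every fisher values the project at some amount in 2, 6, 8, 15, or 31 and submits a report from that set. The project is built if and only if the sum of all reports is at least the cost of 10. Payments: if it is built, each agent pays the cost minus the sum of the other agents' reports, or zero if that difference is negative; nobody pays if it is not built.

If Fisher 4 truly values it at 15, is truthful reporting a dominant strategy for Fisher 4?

Yes

Check each profile of the others' reports and compare truth against every alternative report.
Others report (2, 2, 6): truth gives 15, best alternative gives 15.
Others report (2, 2, 8): truth gives 15, best alternative gives 15.
Others report (2, 2, 15): truth gives 15, best alternative gives 15.
Others report (2, 2, 31): truth gives 15, best alternative gives 15.
Others report (2, 6, 2): truth gives 15, best alternative gives 15.
Others report (2, 6, 6): truth gives 15, best alternative gives 15.
(Remaining 119 profiles checked similarly; truth is weakly best in each.)
In every case the truthful report is at least as good as any alternative, so it is a dominant strategy.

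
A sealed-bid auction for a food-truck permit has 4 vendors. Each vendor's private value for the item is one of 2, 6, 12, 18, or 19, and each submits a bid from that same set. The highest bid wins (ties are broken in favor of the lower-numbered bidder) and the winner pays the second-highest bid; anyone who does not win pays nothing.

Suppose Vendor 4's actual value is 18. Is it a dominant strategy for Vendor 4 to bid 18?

Check each profile of the others' bids and compare truth against every alternative bid.
Others bid (2, 2, 2): truth gives 16, best alternative gives 16.
Others bid (2, 2, 6): truth gives 12, best alternative gives 12.
Others bid (2, 6, 2): truth gives 12, best alternative gives 12.
Others bid (2, 6, 6): truth gives 12, best alternative gives 12.
Others bid (6, 2, 2): truth gives 12, best alternative gives 12.
Others bid (6, 2, 6): truth gives 12, best alternative gives 12.
(Remaining 119 profiles checked similarly; truth is weakly best in each.)
In every case the truthful bid is at least as good as any alternative, so it is a dominant strategy.

Yes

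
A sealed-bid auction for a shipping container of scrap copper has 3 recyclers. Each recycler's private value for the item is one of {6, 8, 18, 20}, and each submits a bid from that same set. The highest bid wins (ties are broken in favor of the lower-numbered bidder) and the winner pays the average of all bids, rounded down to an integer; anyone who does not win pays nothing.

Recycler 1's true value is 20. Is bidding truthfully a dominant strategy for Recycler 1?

Consider the case where Recycler 2 bids 6 and Recycler 3 bids 6.
Truthful bid 20: wins, pays 10, utility 20 - 10 = 10.
Bid 6 instead: wins, pays 6, utility 20 - 6 = 14.
Since 14 > 10, bidding 6 is strictly better here, so truthful bidding is not dominant.

No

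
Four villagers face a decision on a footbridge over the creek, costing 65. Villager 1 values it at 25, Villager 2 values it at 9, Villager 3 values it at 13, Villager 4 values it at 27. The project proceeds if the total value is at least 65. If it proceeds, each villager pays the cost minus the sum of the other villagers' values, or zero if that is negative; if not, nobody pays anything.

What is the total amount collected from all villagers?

38

Total value 74 ≥ cost 65, so it is built.
Villager 1: others sum to 49; max(0, 65 - 49) = 16.
Villager 2: others sum to 65; max(0, 65 - 65) = 0.
Villager 3: others sum to 61; max(0, 65 - 61) = 4.
Villager 4: others sum to 47; max(0, 65 - 47) = 18.
Total collected = 16 + 0 + 4 + 18 = 38.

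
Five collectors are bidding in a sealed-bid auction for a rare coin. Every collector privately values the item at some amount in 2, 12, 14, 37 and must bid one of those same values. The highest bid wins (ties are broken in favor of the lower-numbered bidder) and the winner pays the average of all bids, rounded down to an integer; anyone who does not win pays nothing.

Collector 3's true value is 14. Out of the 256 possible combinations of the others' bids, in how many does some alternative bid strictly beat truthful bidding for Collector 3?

Others bid (2, 14, 2, 2): truth gives 0; bid 37 gives 3 > 0. Violating.
Others bid (2, 14, 2, 12): truth gives 0; bid 37 gives 1 > 0. Violating.
Others bid (2, 14, 2, 14): truth gives 0; bid 37 gives 1 > 0. Violating.
Others bid (2, 14, 12, 2): truth gives 0; bid 37 gives 1 > 0. Violating.
Others bid (2, 2, 2, 2): truth gives 10; no alternative beats it.
Others bid (2, 2, 2, 12): truth gives 8; no alternative beats it.
(Checking all 256 profiles: 13 have a profitable deviation, 243 do not.)

13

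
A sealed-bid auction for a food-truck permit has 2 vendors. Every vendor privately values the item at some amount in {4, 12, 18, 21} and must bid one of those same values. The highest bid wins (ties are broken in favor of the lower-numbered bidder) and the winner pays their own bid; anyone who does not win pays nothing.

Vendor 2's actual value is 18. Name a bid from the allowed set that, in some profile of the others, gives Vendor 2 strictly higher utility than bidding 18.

12

Suppose Vendor 1 bids 4.
Bid 18: wins, pays 18, utility 18 - 18 = 0.
Bid 12: wins, pays 12, utility 18 - 12 = 6.
So bidding 12 beats truth here (6 > 0).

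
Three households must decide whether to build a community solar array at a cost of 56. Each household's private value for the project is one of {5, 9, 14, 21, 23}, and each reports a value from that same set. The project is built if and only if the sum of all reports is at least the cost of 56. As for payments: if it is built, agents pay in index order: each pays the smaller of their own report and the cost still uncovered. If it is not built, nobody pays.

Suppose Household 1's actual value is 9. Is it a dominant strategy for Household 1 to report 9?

Yes

Check each profile of the others' reports and compare truth against every alternative report.
Others report (5, 5): truth gives 0, best alternative gives 0.
Others report (5, 9): truth gives 0, best alternative gives 0.
Others report (5, 14): truth gives 0, best alternative gives 0.
Others report (5, 21): truth gives 0, best alternative gives 0.
Others report (5, 23): truth gives 0, best alternative gives 0.
Others report (9, 5): truth gives 0, best alternative gives 0.
(Remaining 19 profiles checked similarly; truth is weakly best in each.)
In every case the truthful report is at least as good as any alternative, so it is a dominant strategy.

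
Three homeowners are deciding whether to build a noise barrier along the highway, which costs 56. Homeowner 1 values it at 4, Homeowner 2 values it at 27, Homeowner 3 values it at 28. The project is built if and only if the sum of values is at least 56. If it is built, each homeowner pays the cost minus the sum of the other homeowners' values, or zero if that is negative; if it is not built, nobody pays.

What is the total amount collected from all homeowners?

50

Total value 59 ≥ cost 56, so it is built.
Homeowner 1: others sum to 55; max(0, 56 - 55) = 1.
Homeowner 2: others sum to 32; max(0, 56 - 32) = 24.
Homeowner 3: others sum to 31; max(0, 56 - 31) = 25.
Total collected = 1 + 24 + 25 = 50.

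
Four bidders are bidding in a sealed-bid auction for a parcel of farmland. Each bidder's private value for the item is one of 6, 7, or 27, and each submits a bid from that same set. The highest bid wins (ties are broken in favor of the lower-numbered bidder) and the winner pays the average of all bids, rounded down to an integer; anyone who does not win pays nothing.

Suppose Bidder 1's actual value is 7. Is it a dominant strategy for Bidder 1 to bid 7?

Yes

Check each profile of the others' bids and compare truth against every alternative bid.
Others bid (6, 6, 7): truth gives 1, best alternative gives 0.
Others bid (6, 7, 6): truth gives 1, best alternative gives 0.
Others bid (6, 7, 7): truth gives 1, best alternative gives 0.
Others bid (7, 6, 6): truth gives 1, best alternative gives 0.
Others bid (7, 6, 7): truth gives 1, best alternative gives 0.
Others bid (7, 7, 6): truth gives 1, best alternative gives 0.
(Remaining 21 profiles checked similarly; truth is weakly best in each.)
In every case the truthful bid is at least as good as any alternative, so it is a dominant strategy.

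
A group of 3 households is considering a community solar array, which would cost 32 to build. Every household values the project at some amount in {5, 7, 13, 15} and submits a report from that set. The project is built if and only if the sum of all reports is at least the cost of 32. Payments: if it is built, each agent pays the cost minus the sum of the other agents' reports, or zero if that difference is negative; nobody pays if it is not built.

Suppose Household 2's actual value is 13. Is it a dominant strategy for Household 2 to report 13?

Check each profile of the others' reports and compare truth against every alternative report.
Others report (15, 15): truth gives 11, best alternative gives 11.
Others report (13, 15): truth gives 9, best alternative gives 9.
Others report (15, 13): truth gives 9, best alternative gives 9.
Others report (13, 13): truth gives 7, best alternative gives 7.
Others report (7, 15): truth gives 3, best alternative gives 3.
Others report (15, 7): truth gives 3, best alternative gives 3.
(Remaining 10 profiles checked similarly; truth is weakly best in each.)
In every case the truthful report is at least as good as any alternative, so it is a dominant strategy.

Yes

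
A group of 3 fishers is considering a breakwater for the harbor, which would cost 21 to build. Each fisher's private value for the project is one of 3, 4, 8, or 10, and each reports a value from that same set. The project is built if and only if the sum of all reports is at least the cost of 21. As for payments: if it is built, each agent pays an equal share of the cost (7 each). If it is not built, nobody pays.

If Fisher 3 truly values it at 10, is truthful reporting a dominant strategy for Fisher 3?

Check each profile of the others' reports and compare truth against every alternative report.
Others report (3, 8): truth gives 3, best alternative gives 0.
Others report (4, 8): truth gives 3, best alternative gives 0.
Others report (8, 3): truth gives 3, best alternative gives 0.
Others report (8, 4): truth gives 3, best alternative gives 0.
Others report (3, 10): truth gives 3, best alternative gives 3.
Others report (4, 10): truth gives 3, best alternative gives 3.
(Remaining 10 profiles checked similarly; truth is weakly best in each.)
In every case the truthful report is at least as good as any alternative, so it is a dominant strategy.

Yes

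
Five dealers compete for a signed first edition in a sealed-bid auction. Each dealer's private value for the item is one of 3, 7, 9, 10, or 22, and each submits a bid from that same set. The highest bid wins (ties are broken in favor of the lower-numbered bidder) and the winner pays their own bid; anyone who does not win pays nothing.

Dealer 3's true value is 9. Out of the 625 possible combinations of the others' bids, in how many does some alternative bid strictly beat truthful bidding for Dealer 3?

4

Others bid (3, 3, 3, 3): truth gives 0; bid 7 gives 2 > 0. Violating.
Others bid (3, 3, 3, 7): truth gives 0; bid 7 gives 2 > 0. Violating.
Others bid (3, 3, 7, 3): truth gives 0; bid 7 gives 2 > 0. Violating.
Others bid (3, 3, 7, 7): truth gives 0; bid 7 gives 2 > 0. Violating.
Others bid (3, 3, 3, 9): truth gives 0; no alternative beats it.
Others bid (3, 3, 3, 10): truth gives 0; no alternative beats it.
(Checking all 625 profiles: 4 have a profitable deviation, 621 do not.)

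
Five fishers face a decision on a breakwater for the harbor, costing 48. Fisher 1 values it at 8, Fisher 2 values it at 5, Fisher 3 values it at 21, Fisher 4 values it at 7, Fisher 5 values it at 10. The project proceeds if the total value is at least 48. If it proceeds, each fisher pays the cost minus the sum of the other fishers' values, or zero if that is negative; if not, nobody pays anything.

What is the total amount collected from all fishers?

36

Total value 51 ≥ cost 48, so it is built.
Fisher 1: others sum to 43; max(0, 48 - 43) = 5.
Fisher 2: others sum to 46; max(0, 48 - 46) = 2.
Fisher 3: others sum to 30; max(0, 48 - 30) = 18.
Fisher 4: others sum to 44; max(0, 48 - 44) = 4.
Fisher 5: others sum to 41; max(0, 48 - 41) = 7.
Total collected = 5 + 2 + 18 + 4 + 7 = 36.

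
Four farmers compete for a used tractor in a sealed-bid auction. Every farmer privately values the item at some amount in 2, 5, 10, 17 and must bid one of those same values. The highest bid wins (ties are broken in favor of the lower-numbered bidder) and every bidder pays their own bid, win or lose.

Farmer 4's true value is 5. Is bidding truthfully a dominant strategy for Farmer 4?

No

Consider the case where Farmer 1 bids 2, Farmer 2 bids 2 and Farmer 3 bids 5.
Truthful bid 5: loses but pays 5, utility -5.
Bid 2 instead: loses but pays 2, utility -2.
Since -2 > -5, bidding 2 is strictly better here, so truthful bidding is not dominant.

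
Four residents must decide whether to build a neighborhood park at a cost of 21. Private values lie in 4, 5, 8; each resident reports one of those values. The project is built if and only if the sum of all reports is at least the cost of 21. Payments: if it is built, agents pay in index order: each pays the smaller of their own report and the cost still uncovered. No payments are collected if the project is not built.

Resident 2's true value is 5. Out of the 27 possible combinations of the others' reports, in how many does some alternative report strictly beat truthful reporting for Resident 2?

16

Others report (4, 5, 8): truth gives 0; report 4 gives 1 > 0. Violating.
Others report (4, 8, 5): truth gives 0; report 4 gives 1 > 0. Violating.
Others report (4, 8, 8): truth gives 0; report 4 gives 1 > 0. Violating.
Others report (5, 4, 8): truth gives 0; report 4 gives 1 > 0. Violating.
Others report (4, 4, 4): truth gives 0; no alternative beats it.
Others report (4, 4, 5): truth gives 0; no alternative beats it.
(Checking all 27 profiles: 16 have a profitable deviation, 11 do not.)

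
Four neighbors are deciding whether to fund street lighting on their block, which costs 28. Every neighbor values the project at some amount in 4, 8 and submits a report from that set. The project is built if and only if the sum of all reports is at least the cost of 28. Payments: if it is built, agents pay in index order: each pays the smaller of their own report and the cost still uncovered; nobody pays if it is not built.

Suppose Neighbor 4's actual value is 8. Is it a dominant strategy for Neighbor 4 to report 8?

Check each profile of the others' reports and compare truth against every alternative report.
Others report (8, 8, 8): truth gives 4, best alternative gives 4.
Others report (4, 4, 4): truth gives 0, best alternative gives 0.
Others report (4, 4, 8): truth gives 0, best alternative gives 0.
Others report (4, 8, 4): truth gives 0, best alternative gives 0.
Others report (4, 8, 8): truth gives 0, best alternative gives 0.
Others report (8, 4, 4): truth gives 0, best alternative gives 0.
(Remaining 2 profiles checked similarly; truth is weakly best in each.)
In every case the truthful report is at least as good as any alternative, so it is a dominant strategy.

Yes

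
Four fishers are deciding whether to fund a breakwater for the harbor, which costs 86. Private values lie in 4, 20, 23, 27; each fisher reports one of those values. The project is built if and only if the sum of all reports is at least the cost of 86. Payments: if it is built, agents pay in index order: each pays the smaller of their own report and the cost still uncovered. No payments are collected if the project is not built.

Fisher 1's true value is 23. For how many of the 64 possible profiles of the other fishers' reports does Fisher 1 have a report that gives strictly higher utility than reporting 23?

23

Others report (20, 20, 27): truth gives 0; report 20 gives 3 > 0. Violating.
Others report (20, 23, 23): truth gives 0; report 20 gives 3 > 0. Violating.
Others report (20, 23, 27): truth gives 0; report 20 gives 3 > 0. Violating.
Others report (20, 27, 20): truth gives 0; report 20 gives 3 > 0. Violating.
Others report (4, 4, 4): truth gives 0; no alternative beats it.
Others report (4, 4, 20): truth gives 0; no alternative beats it.
(Checking all 64 profiles: 23 have a profitable deviation, 41 do not.)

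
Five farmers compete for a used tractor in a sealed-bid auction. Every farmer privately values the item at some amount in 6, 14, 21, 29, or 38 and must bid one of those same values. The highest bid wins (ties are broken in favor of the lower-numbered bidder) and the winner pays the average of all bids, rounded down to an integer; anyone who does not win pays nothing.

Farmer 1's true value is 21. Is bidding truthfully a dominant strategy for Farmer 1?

No

Consider the case where Farmer 2 bids 6, Farmer 3 bids 6, Farmer 4 bids 6 and Farmer 5 bids 6.
Truthful bid 21: wins, pays 9, utility 21 - 9 = 12.
Bid 6 instead: wins, pays 6, utility 21 - 6 = 15.
Since 15 > 12, bidding 6 is strictly better here, so truthful bidding is not dominant.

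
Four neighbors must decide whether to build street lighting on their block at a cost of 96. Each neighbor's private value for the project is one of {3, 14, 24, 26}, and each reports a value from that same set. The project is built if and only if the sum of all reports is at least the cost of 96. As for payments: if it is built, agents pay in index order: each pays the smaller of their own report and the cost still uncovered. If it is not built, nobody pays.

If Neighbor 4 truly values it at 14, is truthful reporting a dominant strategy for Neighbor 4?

Yes

Check each profile of the others' reports and compare truth against every alternative report.
Others report (3, 3, 3): truth gives 0, best alternative gives 0.
Others report (3, 3, 14): truth gives 0, best alternative gives 0.
Others report (3, 3, 24): truth gives 0, best alternative gives 0.
Others report (3, 3, 26): truth gives 0, best alternative gives 0.
Others report (3, 14, 3): truth gives 0, best alternative gives 0.
Others report (3, 14, 14): truth gives 0, best alternative gives 0.
(Remaining 58 profiles checked similarly; truth is weakly best in each.)
In every case the truthful report is at least as good as any alternative, so it is a dominant strategy.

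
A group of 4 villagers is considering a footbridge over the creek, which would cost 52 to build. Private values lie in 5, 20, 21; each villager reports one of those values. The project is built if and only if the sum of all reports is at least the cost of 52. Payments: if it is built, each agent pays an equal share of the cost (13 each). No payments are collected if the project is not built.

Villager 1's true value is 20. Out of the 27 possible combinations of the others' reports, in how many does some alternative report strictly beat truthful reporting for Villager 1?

Others report (5, 5, 21): truth gives 0; report 21 gives 7 > 0. Violating.
Others report (5, 21, 5): truth gives 0; report 21 gives 7 > 0. Violating.
Others report (21, 5, 5): truth gives 0; report 21 gives 7 > 0. Violating.
Others report (5, 5, 5): truth gives 0; no alternative beats it.
Others report (5, 5, 20): truth gives 0; no alternative beats it.
(Checking all 27 profiles: 3 have a profitable deviation, 24 do not.)

3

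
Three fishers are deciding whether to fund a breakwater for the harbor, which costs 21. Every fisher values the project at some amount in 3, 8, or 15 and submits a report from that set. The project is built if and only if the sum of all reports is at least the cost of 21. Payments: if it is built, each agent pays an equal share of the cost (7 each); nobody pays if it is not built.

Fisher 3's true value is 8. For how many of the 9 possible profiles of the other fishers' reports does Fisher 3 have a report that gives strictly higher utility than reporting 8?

Others report (3, 3): truth gives 0; report 15 gives 1 > 0. Violating.
Others report (3, 8): truth gives 0; report 15 gives 1 > 0. Violating.
Others report (8, 3): truth gives 0; report 15 gives 1 > 0. Violating.
Others report (3, 15): truth gives 1; no alternative beats it.
Others report (8, 8): truth gives 1; no alternative beats it.
(Checking all 9 profiles: 3 have a profitable deviation, 6 do not.)

3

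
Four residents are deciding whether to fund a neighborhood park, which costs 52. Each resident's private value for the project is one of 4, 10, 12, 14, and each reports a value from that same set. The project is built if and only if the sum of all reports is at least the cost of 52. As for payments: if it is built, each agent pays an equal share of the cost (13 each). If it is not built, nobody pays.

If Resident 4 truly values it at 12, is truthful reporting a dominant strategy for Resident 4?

No

Consider the case where Resident 1 reports 12, Resident 2 reports 14 and Resident 3 reports 14.
Truthful report 12: project built, pays 13, utility 12 - 13 = -1.
Report 4 instead: project not built, utility 0.
Since 0 > -1, reporting 4 is strictly better here, so truthful reporting is not dominant.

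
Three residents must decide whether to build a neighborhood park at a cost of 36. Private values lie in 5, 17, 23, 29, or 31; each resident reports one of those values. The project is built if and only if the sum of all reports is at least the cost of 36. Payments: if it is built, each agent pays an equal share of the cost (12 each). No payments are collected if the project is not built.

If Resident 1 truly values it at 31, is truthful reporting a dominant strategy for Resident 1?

Yes

Check each profile of the others' reports and compare truth against every alternative report.
Others report (5, 5): truth gives 19, best alternative gives 19.
Others report (5, 17): truth gives 19, best alternative gives 19.
Others report (5, 23): truth gives 19, best alternative gives 19.
Others report (5, 29): truth gives 19, best alternative gives 19.
Others report (5, 31): truth gives 19, best alternative gives 19.
Others report (17, 5): truth gives 19, best alternative gives 19.
(Remaining 19 profiles checked similarly; truth is weakly best in each.)
In every case the truthful report is at least as good as any alternative, so it is a dominant strategy.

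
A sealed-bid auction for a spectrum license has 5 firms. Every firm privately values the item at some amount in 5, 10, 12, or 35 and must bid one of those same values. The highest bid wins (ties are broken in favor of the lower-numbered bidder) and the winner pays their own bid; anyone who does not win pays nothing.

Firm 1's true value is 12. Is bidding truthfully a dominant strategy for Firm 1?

No

Consider the case where Firm 2 bids 5, Firm 3 bids 5, Firm 4 bids 5 and Firm 5 bids 5.
Truthful bid 12: wins, pays 12, utility 12 - 12 = 0.
Bid 5 instead: wins, pays 5, utility 12 - 5 = 7.
Since 7 > 0, bidding 5 is strictly better here, so truthful bidding is not dominant.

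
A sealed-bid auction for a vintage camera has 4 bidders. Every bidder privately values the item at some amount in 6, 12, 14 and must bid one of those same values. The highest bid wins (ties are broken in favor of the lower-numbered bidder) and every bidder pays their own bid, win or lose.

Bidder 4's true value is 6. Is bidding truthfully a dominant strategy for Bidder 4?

Check each profile of the others' bids and compare truth against every alternative bid.
Others bid (6, 6, 14): truth gives -6, best alternative gives -12.
Others bid (6, 12, 14): truth gives -6, best alternative gives -12.
Others bid (6, 14, 6): truth gives -6, best alternative gives -12.
Others bid (6, 14, 12): truth gives -6, best alternative gives -12.
Others bid (6, 14, 14): truth gives -6, best alternative gives -12.
Others bid (12, 6, 14): truth gives -6, best alternative gives -12.
(Remaining 21 profiles checked similarly; truth is weakly best in each.)
In every case the truthful bid is at least as good as any alternative, so it is a dominant strategy.

Yes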